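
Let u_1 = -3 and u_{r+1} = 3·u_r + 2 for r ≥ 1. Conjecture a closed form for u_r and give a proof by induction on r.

u_r = -2·3^(r - 1) - 1

Computing the first terms: u_1 = -3, u_2 = -7, u_3 = -19. This suggests u_r = -2·3^(r - 1) - 1.
For the base case r = 1: the formula gives -3 = -3 = u_1.
Inductive step: assume the claim holds for r = j, so u_j = -2·3^(j - 1) - 1.
Then u_{j+1} = 3·u_j + 2 = 3·(-2·3^(j - 1) - 1) + 2 = -2·3^j - 1 = -2·3^((j+1) - 1) - 1,
which is the claimed formula at r = j+1.
Hence, by induction on r, the claim holds for every r ≥ 1.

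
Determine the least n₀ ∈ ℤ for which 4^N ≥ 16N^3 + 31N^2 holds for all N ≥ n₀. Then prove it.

n₀ = 7

At N = 6: 4096 < 4572, so the inequality fails and n₀ ≥ 7. We prove 4^N ≥ 16N^3 + 31N^2 for all N ≥ 7.
When N = 7: 4^N = 16384 and 16N^3 + 31N^2 = 7007, so 16384 ≥ 7007.
Inductive step: suppose the statement holds for some r ≥ 7, so 4^r ≥ 16r^3 + 31r^2.
Then 4^(r + 1) = 4·(4^r) ≥ 4·(16r^3 + 31r^2).
Also, for r ≥ 7 we have 4·(16r^3 + 31r^2) ≥ 16(r+1)^3 + 31(r+1)^2, since 4·(16r^3 + 31r^2) − (16(r+1)^3 + 31(r+1)^2) = 48r^3 + 45r^2 - 110r - 47, which is nonnegative for all r ≥ 7.
Combining, 4^(r + 1) ≥ 16(r+1)^3 + 31(r+1)^2.
Hence, by induction on N, the claim holds for every N ≥ 7.
Hence the smallest such n₀ is 7.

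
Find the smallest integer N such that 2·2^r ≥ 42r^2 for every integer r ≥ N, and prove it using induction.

N = 12

At r = 11: 4096 < 5082, so the inequality fails and N ≥ 12. We prove 2·2^r ≥ 42r^2 for all r ≥ 12.
Base case (r = 12): 2·2^r = 8192 and 42r^2 = 6048, so 8192 ≥ 6048.
For the inductive step, assume it holds for an arbitrary k ≥ 12, so 2·2^k ≥ 42k^2.
Then 2·2^(k + 1) = 2·(2·2^k) ≥ 2·(42k^2).
Also, for k ≥ 12 we have 2·(42k^2) ≥ 42(k+1)^2, since 2 ≥ (1 + 1/k)^2 for all k ≥ 12.
Combining, 2·2^(k + 1) ≥ 42(k+1)^2.
By induction, the statement is established for all r ≥ 12.
Hence the smallest such N is 12.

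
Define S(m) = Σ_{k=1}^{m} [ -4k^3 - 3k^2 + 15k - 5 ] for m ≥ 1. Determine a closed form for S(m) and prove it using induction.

S(m) = -m(m^3 + 3m^2 - 5m - 2)

We claim S(m) = -m(m^3 + 3m^2 - 5m - 2) for all m ≥ 1.
Base case (m = 1): S(1) = 3, and the closed form gives 3. They agree.
Inductive step: suppose the statement holds for some k ≥ 1, so S(k) = k(-k^3 - 3k^2 + 5k + 2).
Then S(k+1) = S(k) + (-4k^3 - 15k^2 - 3k + 3) = (k(-k^3 - 3k^2 + 5k + 2)) + (-4k^3 - 15k^2 - 3k + 3).
Simplifying, S(k+1) = -(k + 1)(k^3 + 6k^2 + 4k - 3) = -(k+1)((k+1)^3 + 3(k+1)^2 - 5(k+1) - 2),
which is the closed form with m = k+1.
By the principle of mathematical induction, the result holds for all m ≥ 1.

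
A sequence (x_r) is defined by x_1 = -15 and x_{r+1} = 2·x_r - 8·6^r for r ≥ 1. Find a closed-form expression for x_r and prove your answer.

Computing the first terms: x_1 = -15, x_2 = -78, x_3 = -444. This suggests x_r = -3·2^(r - 1) - 2·6^r.
Base case (r = 1): the formula gives -15 = -15 = x_1.
For the inductive step, assume it holds for an arbitrary k ≥ 1, so x_k = -3·2^(k - 1) - 2·6^k.
Then x_{k+1} = 2·x_k - 8·6^k = 2·(-3·2^(k - 1) - 2·6^k) - 8·6^k = -3·2^k - 2·6^(k + 1) = -3·2^((k+1) - 1) - 2·6^(k+1),
which is the claimed formula at r = k+1.
Hence, by induction on r, the claim holds for every r ≥ 1.

x_r = -3·2^(r - 1) - 2·6^r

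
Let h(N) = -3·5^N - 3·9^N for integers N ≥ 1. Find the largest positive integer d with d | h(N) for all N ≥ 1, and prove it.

Computing the first values: h(1) = -42 and h(2) = -318; gcd(-42, -318) = 6, so d ≤ 6.
We prove 6 | -3·5^N - 3·9^N for all N ≥ 1 by induction on N.
When N = 1: h(1) = -42 = 6·(-7), so 6 | h(1).
Inductive step: assume the claim holds for N = p, i.e. 6 | h(p). Then
h(p+1) − 9·h(p) = (-3·5^(p+1) - 3·9^(p+1)) − 9·(-3·5^p - 3·9^p) = (-3)·5^p·(5 − 9) = (12)·5^p. Since 6 | h(p) by the inductive hypothesis, 6 | 9·h(p); and 6 | 12 since 12 = 6·2. Therefore 6 | h(p+1).
Hence, by induction on N, the claim holds for every N ≥ 1.
Therefore the largest such d is 6.

d = 6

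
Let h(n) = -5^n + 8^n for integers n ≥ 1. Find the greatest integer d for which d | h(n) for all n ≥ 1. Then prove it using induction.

d = 3

Computing the first values: h(1) = 3 and h(2) = 39; gcd(3, 39) = 3, so d ≤ 3.
We prove 3 | -5^n + 8^n for all n ≥ 1 by induction on n.
Base step (n = 1): h(1) = 3 = 3·(1), so 3 | h(1).
Inductive step: suppose the statement holds for some j ≥ 1, i.e. 3 | h(j). Then
8^{j+1} − 5^{j+1} = 8·8^j − 5·5^j = 8·(8^j − 5^j) + (3)·5^j. The first term is divisible by 3 by the inductive hypothesis, and the second term (3)·5^j is divisible by 3 since 3 | 3. Hence 3 | h(j+1).
Hence, by induction on n, the claim holds for every n ≥ 1.
Therefore the largest such d is 3.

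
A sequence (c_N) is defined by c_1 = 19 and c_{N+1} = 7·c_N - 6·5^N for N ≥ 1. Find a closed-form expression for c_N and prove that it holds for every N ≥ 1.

c_N = 3·5^N + 4·7^(N - 1)

Computing the first terms: c_1 = 19, c_2 = 103, c_3 = 571. This suggests c_N = 3·5^N + 4·7^(N - 1).
When N = 1: the formula gives 19 = 19 = c_1.
Inductive step: assume the claim holds for N = j, so c_j = 3·5^j + 4·7^(j - 1).
Then c_{j+1} = 7·c_j - 6·5^j = 7·(3·5^j + 4·7^(j - 1)) - 6·5^j = 3·5^(j + 1) + 4·7^j = 3·5^(j+1) + 4·7^((j+1) - 1),
which is the claimed formula at N = j+1.
This completes the induction.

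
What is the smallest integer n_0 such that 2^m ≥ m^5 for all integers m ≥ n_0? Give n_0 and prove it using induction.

n_0 = 23

At m = 22: 4194304 < 5153632, so the inequality fails and n_0 ≥ 23. We prove 2^m ≥ m^5 for all m ≥ 23.
Base case (m = 23): 2^m = 8388608 and m^5 = 6436343, so 8388608 ≥ 6436343.
For the inductive step, assume it holds for an arbitrary j ≥ 23, so 2^j ≥ j^5.
Then 2^(j + 1) = 2·(2^j) ≥ 2·(j^5).
Also, for j ≥ 23 we have 2·(j^5) ≥ (j+1)^5, since 2 ≥ (1 + 1/j)^5 for all j ≥ 23.
Combining, 2^(j + 1) ≥ (j+1)^5.
This completes the induction.
Hence the smallest such n_0 is 23.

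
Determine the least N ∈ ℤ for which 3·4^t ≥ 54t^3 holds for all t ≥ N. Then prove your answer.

At t = 5: 3072 < 6750, so the inequality fails and N ≥ 6. We prove 3·4^t ≥ 54t^3 for all t ≥ 6.
Base case (t = 6): 3·4^t = 12288 and 54t^3 = 11664, so 12288 ≥ 11664.
Suppose the result is true for t = m, so 3·4^m ≥ 54m^3.
Then 3·4^(m + 1) = 4·(3·4^m) ≥ 4·(54m^3).
Also, for m ≥ 6 we have 4·(54m^3) ≥ 54(m+1)^3, since 4 ≥ (1 + 1/m)^3 for all m ≥ 6.
Combining, 3·4^(m + 1) ≥ 54(m+1)^3.
This completes the induction.
Hence the smallest such N is 6.

N = 6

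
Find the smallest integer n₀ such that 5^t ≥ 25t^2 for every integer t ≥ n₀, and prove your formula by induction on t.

n₀ = 4

At t = 3: 125 < 225, so the inequality fails and n₀ ≥ 4. We prove 5^t ≥ 25t^2 for all t ≥ 4.
For the base case t = 4: 5^t = 625 and 25t^2 = 400, so 625 ≥ 400.
Inductive step: assume the claim holds for t = j, so 5^j ≥ 25j^2.
Then 5^(j + 1) = 5·(5^j) ≥ 5·(25j^2).
Also, for j ≥ 4 we have 5·(25j^2) ≥ 25(j+1)^2, since 5 ≥ (1 + 1/j)^2 for all j ≥ 4.
Combining, 5^(j + 1) ≥ 25(j+1)^2.
By induction, the statement is established for all t ≥ 4.
Hence the smallest such n₀ is 4.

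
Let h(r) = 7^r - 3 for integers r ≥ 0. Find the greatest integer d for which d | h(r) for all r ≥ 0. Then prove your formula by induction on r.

d = 2

Computing the first values: h(0) = -2 and h(1) = 4; gcd(-2, 4) = 2, so d ≤ 2.
We prove 2 | 7^r - 3 for all r ≥ 0 by induction on r.
For the base case r = 0: h(0) = -2 = 2·(-1), so 2 | h(0).
Suppose the result is true for r = k, i.e. 2 | h(k). Then
h(k+1) = 7^(k+1) - 3 = 7·(7^k - 3) + 18 = 7·h(k) + 18. The first term is divisible by 2 by the inductive hypothesis, and 18 is divisible by 2. Hence 2 | h(k+1).
By induction, the statement is established for all r ≥ 0.
Therefore the largest such d is 2.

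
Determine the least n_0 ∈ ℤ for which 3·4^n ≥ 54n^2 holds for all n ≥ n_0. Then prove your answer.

n_0 = 5

At n = 4: 768 < 864, so the inequality fails and n_0 ≥ 5. We prove 3·4^n ≥ 54n^2 for all n ≥ 5.
When n = 5: 3·4^n = 3072 and 54n^2 = 1350, so 3072 ≥ 1350.
Suppose the result is true for n = m, so 3·4^m ≥ 54m^2.
Then 3·4^(m + 1) = 4·(3·4^m) ≥ 4·(54m^2).
Also, for m ≥ 5 we have 4·(54m^2) ≥ 54(m+1)^2, since 4 ≥ (1 + 1/m)^2 for all m ≥ 5.
Combining, 3·4^(m + 1) ≥ 54(m+1)^2.
This completes the induction.
Hence the smallest such n_0 is 5.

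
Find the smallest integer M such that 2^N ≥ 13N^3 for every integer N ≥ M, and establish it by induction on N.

M = 16

At N = 15: 32768 < 43875, so the inequality fails and M ≥ 16. We prove 2^N ≥ 13N^3 for all N ≥ 16.
For the base case N = 16: 2^N = 65536 and 13N^3 = 53248, so 65536 ≥ 53248.
Inductive step: suppose the statement holds for some m ≥ 16, so 2^m ≥ 13m^3.
Then 2^(m + 1) = 2·(2^m) ≥ 2·(13m^3).
Also, for m ≥ 16 we have 2·(13m^3) ≥ 13(m+1)^3, since 2 ≥ (1 + 1/m)^3 for all m ≥ 16.
Combining, 2^(m + 1) ≥ 13(m+1)^3.
By induction, the statement is established for all N ≥ 16.
Hence the smallest such M is 16.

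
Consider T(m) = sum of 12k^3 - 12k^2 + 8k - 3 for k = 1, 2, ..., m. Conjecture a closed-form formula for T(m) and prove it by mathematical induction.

We claim T(m) = m(3m^3 + 2m^2 + m - 1) for all m ≥ 1.
Base case (m = 1): T(1) = 5, and the closed form gives 5. They agree.
For the inductive step, assume it holds for an arbitrary k ≥ 1, so T(k) = k(3k^3 + 2k^2 + k - 1).
Then T(k+1) = T(k) + (12k^3 + 24k^2 + 20k + 5) = (k(3k^3 + 2k^2 + k - 1)) + (12k^3 + 24k^2 + 20k + 5).
Simplifying, T(k+1) = (k + 1)(3k^3 + 11k^2 + 14k + 5) = (k+1)(3(k+1)^3 + 2(k+1)^2 + (k+1) - 1),
which is the closed form with m = k+1.
This completes the induction.

T(m) = m(3m^3 + 2m^2 + m - 1)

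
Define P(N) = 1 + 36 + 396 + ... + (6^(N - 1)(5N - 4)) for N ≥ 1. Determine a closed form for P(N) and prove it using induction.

P(N) = 6^N(N - 1) + 1

We claim P(N) = 6^N(N - 1) + 1 for all N ≥ 1.
Base step (N = 1): P(1) = 1, and the closed form gives 1. They agree.
Inductive step: assume the claim holds for N = p, so P(p) = 6^p(p - 1) + 1.
Then P(p+1) = P(p) + (6^p(5p + 1)) = (6^p(p - 1) + 1) + (6^p(5p + 1)).
Simplifying, P(p+1) = 6^(p + 1)p + 1 = 6^(p+1)((p+1) - 1) + 1,
which is the closed form with N = p+1.
By induction, the statement is established for all N ≥ 1.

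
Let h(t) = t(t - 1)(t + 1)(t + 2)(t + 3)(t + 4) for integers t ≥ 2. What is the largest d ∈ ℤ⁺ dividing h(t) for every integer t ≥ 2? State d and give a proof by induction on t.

d = 720

Computing the first values: h(2) = 720 and h(3) = 5040; gcd(720, 5040) = 720, so d ≤ 720.
We prove 720 | t(t - 1)(t + 1)(t + 2)(t + 3)(t + 4) for all t ≥ 2 by induction on t.
Base case (t = 2): h(2) = 720 = 720·(1), so 720 | h(2).
Suppose the result is true for t = m, i.e. 720 | h(m). Then
h(m+1) − h(m) = m·(m+1)·(m+2)·(m+3)·(m+4)·(m+5) − (m-1)·m·(m+1)·(m+2)·(m+3)·(m+4) = m·(m+1)·(m+2)·(m+3)·(m+4)·[(m+5) − (m-1)] = 6·m·(m+1)·(m+2)·(m+3)·(m+4). The product of 5 consecutive integers is divisible by (5)! = 120, so h(m+1) − h(m) is divisible by 6·120 = 720. By the inductive hypothesis 720 | h(m), hence 720 | h(m+1).
By the principle of mathematical induction, the result holds for all t ≥ 2.
Therefore the largest such d is 720.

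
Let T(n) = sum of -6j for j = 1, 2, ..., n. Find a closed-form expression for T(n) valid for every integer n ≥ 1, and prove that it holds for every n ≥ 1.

We claim T(n) = -3n(n + 1) for all n ≥ 1.
Base case (n = 1): T(1) = -6, and the closed form gives -6. They agree.
Inductive step: suppose the statement holds for some j ≥ 1, so T(j) = 3j(-j - 1).
Then T(j+1) = T(j) + (-6j - 6) = (3j(-j - 1)) + (-6j - 6).
Simplifying, T(j+1) = -3(j + 1)(j + 2) = -3(j+1)((j+1) + 1),
which is the closed form with n = j+1.
By the principle of mathematical induction, the result holds for all n ≥ 1.

T(n) = -3n(n + 1)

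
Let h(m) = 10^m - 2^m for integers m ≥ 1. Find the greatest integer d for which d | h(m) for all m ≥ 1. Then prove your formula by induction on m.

Computing the first values: h(1) = 8 and h(2) = 96; gcd(8, 96) = 8, so d ≤ 8.
We prove 8 | 10^m - 2^m for all m ≥ 1 by induction on m.
Base step (m = 1): h(1) = 8 = 8·(1), so 8 | h(1).
Inductive step: assume the claim holds for m = p, i.e. 8 | h(p). Then
10^{p+1} − 2^{p+1} = 10·10^p − 2·2^p = 10·(10^p − 2^p) + (8)·2^p. The first term is divisible by 8 by the inductive hypothesis, and the second term (8)·2^p is divisible by 8 since 8 | 8. Hence 8 | h(p+1).
By the principle of mathematical induction, the result holds for all m ≥ 1.
Therefore the largest such d is 8.

d = 8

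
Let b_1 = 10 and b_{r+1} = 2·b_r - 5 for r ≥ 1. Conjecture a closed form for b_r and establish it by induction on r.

b_r = 5·2^(r - 1) + 5

Computing the first terms: b_1 = 10, b_2 = 15, b_3 = 25. This suggests b_r = 5·2^(r - 1) + 5.
Base step (r = 1): the formula gives 10 = 10 = b_1.
For the inductive step, assume it holds for an arbitrary i ≥ 1, so b_i = 5·2^(i - 1) + 5.
Then b_{i+1} = 2·b_i - 5 = 2·(5·2^(i - 1) + 5) - 5 = 5·2^i + 5 = 5·2^((i+1) - 1) + 5,
which is the claimed formula at r = i+1.
This completes the induction.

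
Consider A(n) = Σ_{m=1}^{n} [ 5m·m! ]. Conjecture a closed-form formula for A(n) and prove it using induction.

We claim A(n) = (5n + 5)n! - 5 for all n ≥ 1.
Base case (n = 1): A(1) = 5, and the closed form gives 5. They agree.
Inductive step: assume the claim holds for n = m, so A(m) = (5m + 5)m! - 5.
Then A(m+1) = A(m) + (5(m + 1)(m + 1)!) = ((5m + 5)m! - 5) + (5(m + 1)(m + 1)!).
Simplifying, A(m+1) = (5(m+1) + 5)(m+1)! - 5,
which is the closed form with n = m+1.
This completes the induction.

A(n) = (5n + 5)n! - 5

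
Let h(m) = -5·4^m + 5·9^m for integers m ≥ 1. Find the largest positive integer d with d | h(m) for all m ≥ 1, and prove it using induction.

Computing the first values: h(1) = 25 and h(2) = 325; gcd(25, 325) = 25, so d ≤ 25.
We prove 25 | -5·4^m + 5·9^m for all m ≥ 1 by induction on m.
Base case (m = 1): h(1) = 25 = 25·(1), so 25 | h(1).
Inductive step: suppose the statement holds for some k ≥ 1, i.e. 25 | h(k). Then
h(k+1) − 9·h(k) = (-5·4^(k+1) + 5·9^(k+1)) − 9·(-5·4^k + 5·9^k) = (-5)·4^k·(4 − 9) = (25)·4^k. Since 25 | h(k) by the inductive hypothesis, 25 | 9·h(k); and 25 | 25 since 25 = 25·1. Therefore 25 | h(k+1).
Hence, by induction on m, the claim holds for every m ≥ 1.
Therefore the largest such d is 25.

d = 25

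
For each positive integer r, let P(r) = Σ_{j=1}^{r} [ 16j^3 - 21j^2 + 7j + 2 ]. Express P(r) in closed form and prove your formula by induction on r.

We claim P(r) = r(4r^3 + r^2 - 3r + 2) for all r ≥ 1.
Base case (r = 1): P(1) = 4, and the closed form gives 4. They agree.
Inductive step: assume the claim holds for r = j, so P(j) = j(4j^3 + j^2 - 3j + 2).
Then P(j+1) = P(j) + (16j^3 + 27j^2 + 13j + 4) = (j(4j^3 + j^2 - 3j + 2)) + (16j^3 + 27j^2 + 13j + 4).
Simplifying, P(j+1) = (j + 1)(4j^3 + 13j^2 + 11j + 4) = (j+1)(4(j+1)^3 + (j+1)^2 - 3(j+1) + 2),
which is the closed form with r = j+1.
By induction, the statement is established for all r ≥ 1.

P(r) = r(4r^3 + r^2 - 3r + 2)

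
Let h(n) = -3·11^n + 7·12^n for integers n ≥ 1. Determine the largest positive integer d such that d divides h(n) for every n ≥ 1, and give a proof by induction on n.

Computing the first values: h(1) = 51 and h(2) = 645; gcd(51, 645) = 3, so d ≤ 3.
We prove 3 | -3·11^n + 7·12^n for all n ≥ 1 by induction on n.
Base step (n = 1): h(1) = 51 = 3·(17), so 3 | h(1).
For the inductive step, assume it holds for an arbitrary p ≥ 1, i.e. 3 | h(p). Then
h(p+1) − 12·h(p) = (-3·11^(p+1) + 7·12^(p+1)) − 12·(-3·11^p + 7·12^p) = (-3)·11^p·(11 − 12) = (3)·11^p. Since 3 | h(p) by the inductive hypothesis, 3 | 12·h(p); and 3 | 3 since 3 = 3·1. Therefore 3 | h(p+1).
By the principle of mathematical induction, the result holds for all n ≥ 1.
Therefore the largest such d is 3.

d = 3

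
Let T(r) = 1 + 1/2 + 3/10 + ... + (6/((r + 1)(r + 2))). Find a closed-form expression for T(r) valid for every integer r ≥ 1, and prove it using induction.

T(r) = 3r/(r + 2)

We claim T(r) = 3r/(r + 2) for all r ≥ 1.
When r = 1: T(1) = 1, and the closed form gives 1. They agree.
Inductive step: suppose the statement holds for some m ≥ 1, so T(m) = 3m/(m + 2).
Then T(m+1) = T(m) + (6/((m + 2)(m + 3))) = (3m/(m + 2)) + (6/((m + 2)(m + 3))).
Simplifying, T(m+1) = 3(m + 1)/(m + 3) = 3(m+1)/((m+1) + 2),
which is the closed form with r = m+1.
Hence, by induction on r, the claim holds for every r ≥ 1.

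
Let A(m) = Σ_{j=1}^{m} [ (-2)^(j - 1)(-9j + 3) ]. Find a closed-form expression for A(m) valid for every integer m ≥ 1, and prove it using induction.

A(m) = 3(-2)^m·m

We claim A(m) = 3(-2)^m·m for all m ≥ 1.
Base step (m = 1): A(1) = -6, and the closed form gives -6. They agree.
For the inductive step, assume it holds for an arbitrary j ≥ 1, so A(j) = 3(-2)^j·j.
Then A(j+1) = A(j) + ((-2)^j(-9j - 6)) = (3(-2)^j·j) + ((-2)^j(-9j - 6)).
Simplifying, A(j+1) = (-2)^(j + 1)(3j + 3) = 3(-2)^(j+1)·(j+1),
which is the closed form with m = j+1.
Hence, by induction on m, the claim holds for every m ≥ 1.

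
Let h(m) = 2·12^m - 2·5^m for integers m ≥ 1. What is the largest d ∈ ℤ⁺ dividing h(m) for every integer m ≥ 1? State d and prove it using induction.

Computing the first values: h(1) = 14 and h(2) = 238; gcd(14, 238) = 14, so d ≤ 14.
We prove 14 | 2·12^m - 2·5^m for all m ≥ 1 by induction on m.
Base step (m = 1): h(1) = 14 = 14·(1), so 14 | h(1).
Inductive step: suppose the statement holds for some k ≥ 1, i.e. 14 | h(k). Then
h(k+1) − 12·h(k) = (2·12^(k+1) - 2·5^(k+1)) − 12·(2·12^k - 2·5^k) = (-2)·5^k·(5 − 12) = (14)·5^k. Since 14 | h(k) by the inductive hypothesis, 14 | 12·h(k); and 14 | 14 since 14 = 14·1. Therefore 14 | h(k+1).
By induction, the statement is established for all m ≥ 1.
Therefore the largest such d is 14.

d = 14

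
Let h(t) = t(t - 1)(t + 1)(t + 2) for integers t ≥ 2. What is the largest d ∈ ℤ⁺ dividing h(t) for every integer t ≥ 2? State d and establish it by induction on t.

d = 24

Computing the first values: h(2) = 24 and h(3) = 120; gcd(24, 120) = 24, so d ≤ 24.
We prove 24 | t(t - 1)(t + 1)(t + 2) for all t ≥ 2 by induction on t.
Base case (t = 2): h(2) = 24 = 24·(1), so 24 | h(2).
Inductive step: suppose the statement holds for some m ≥ 2, i.e. 24 | h(m). Then
h(m+1) − h(m) = m·(m+1)·(m+2)·(m+3) − (m-1)·m·(m+1)·(m+2) = m·(m+1)·(m+2)·[(m+3) − (m-1)] = 4·m·(m+1)·(m+2). The product of 3 consecutive integers is divisible by (3)! = 6, so h(m+1) − h(m) is divisible by 4·6 = 24. By the inductive hypothesis 24 | h(m), hence 24 | h(m+1).
Hence, by induction on t, the claim holds for every t ≥ 2.
Therefore the largest such d is 24.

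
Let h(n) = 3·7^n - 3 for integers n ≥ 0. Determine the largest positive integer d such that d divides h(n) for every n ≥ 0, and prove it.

Computing the first values: h(0) = 0 and h(1) = 18; gcd(0, 18) = 18, so d ≤ 18.
We prove 18 | 3·7^n - 3 for all n ≥ 0 by induction on n.
Base step (n = 0): h(0) = 0 = 18·(0), so 18 | h(0).
Inductive step: assume the claim holds for n = k, i.e. 18 | h(k). Then
h(k+1) = 3·7^(k+1) - 3 = 7·(3·7^k - 3) + 18 = 7·h(k) + 18. The first term is divisible by 18 by the inductive hypothesis, and 18 is divisible by 18. Hence 18 | h(k+1).
This completes the induction.
Therefore the largest such d is 18.

d = 18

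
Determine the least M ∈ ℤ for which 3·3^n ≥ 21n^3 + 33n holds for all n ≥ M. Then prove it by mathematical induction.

At n = 7: 6561 < 7434, so the inequality fails and M ≥ 8. We prove 3·3^n ≥ 21n^3 + 33n for all n ≥ 8.
When n = 8: 3·3^n = 19683 and 21n^3 + 33n = 11016, so 19683 ≥ 11016.
Suppose the result is true for n = j, so 3·3^j ≥ 21j^3 + 33j.
Then 3·3^(j + 1) = 3·(3·3^j) ≥ 3·(21j^3 + 33j).
Also, for j ≥ 8 we have 3·(21j^3 + 33j) ≥ 21(j+1)^3 + 33(j+1), since 3·(21j^3 + 33j) − (21(j+1)^3 + 33(j+1)) = 42j^3 - 63j^2 + 3j - 54, which is nonnegative for all j ≥ 8.
Combining, 3·3^(j + 1) ≥ 21(j+1)^3 + 33(j+1).
This completes the induction.
Hence the smallest such M is 8.

M = 8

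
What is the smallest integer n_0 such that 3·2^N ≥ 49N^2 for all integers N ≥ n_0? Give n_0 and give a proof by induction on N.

n_0 = 11

At N = 10: 3072 < 4900, so the inequality fails and n_0 ≥ 11. We prove 3·2^N ≥ 49N^2 for all N ≥ 11.
For the base case N = 11: 3·2^N = 6144 and 49N^2 = 5929, so 6144 ≥ 5929.
Inductive step: suppose the statement holds for some k ≥ 11, so 3·2^k ≥ 49k^2.
Then 3·2^(k + 1) = 2·(3·2^k) ≥ 2·(49k^2).
Also, for k ≥ 11 we have 2·(49k^2) ≥ 49(k+1)^2, since 2 ≥ (1 + 1/k)^2 for all k ≥ 11.
Combining, 3·2^(k + 1) ≥ 49(k+1)^2.
By the principle of mathematical induction, the result holds for all N ≥ 11.
Hence the smallest such n_0 is 11.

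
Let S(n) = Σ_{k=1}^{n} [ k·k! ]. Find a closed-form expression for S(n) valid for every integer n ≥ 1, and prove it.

We claim S(n) = (n + 1)! - 1 for all n ≥ 1.
For the base case n = 1: S(1) = 1, and the closed form gives 1. They agree.
Suppose the result is true for n = k, so S(k) = (k + 1)! - 1.
Then S(k+1) = S(k) + ((k + 1)(k + 1)!) = ((k + 1)! - 1) + ((k + 1)(k + 1)!).
Simplifying, S(k+1) = ((k+1) + 1)! - 1,
which is the closed form with n = k+1.
By induction, the statement is established for all n ≥ 1.

S(n) = (n + 1)! - 1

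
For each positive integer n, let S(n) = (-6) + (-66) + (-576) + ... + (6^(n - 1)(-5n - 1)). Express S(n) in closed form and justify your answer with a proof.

S(n) = -6^n·n

We claim S(n) = -6^n·n for all n ≥ 1.
For the base case n = 1: S(1) = -6, and the closed form gives -6. They agree.
Inductive step: assume the claim holds for n = m, so S(m) = -6^m·m.
Then S(m+1) = S(m) + (6^m(-5m - 6)) = (-6^m·m) + (6^m(-5m - 6)).
Simplifying, S(m+1) = 6^(m + 1)(-m - 1) = -6^(m+1)·(m+1),
which is the closed form with n = m+1.
This completes the induction.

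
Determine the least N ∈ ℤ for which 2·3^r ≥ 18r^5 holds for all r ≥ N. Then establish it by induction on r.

N = 15

At r = 14: 9565938 < 9680832, so the inequality fails and N ≥ 15. We prove 2·3^r ≥ 18r^5 for all r ≥ 15.
Base step (r = 15): 2·3^r = 28697814 and 18r^5 = 13668750, so 28697814 ≥ 13668750.
For the inductive step, assume it holds for an arbitrary p ≥ 15, so 2·3^p ≥ 18p^5.
Then 2·3^(p + 1) = 3·(2·3^p) ≥ 3·(18p^5).
Also, for p ≥ 15 we have 3·(18p^5) ≥ 18(p+1)^5, since 3 ≥ (1 + 1/p)^5 for all p ≥ 15.
Combining, 2·3^(p + 1) ≥ 18(p+1)^5.
Hence, by induction on r, the claim holds for every r ≥ 15.
Hence the smallest such N is 15.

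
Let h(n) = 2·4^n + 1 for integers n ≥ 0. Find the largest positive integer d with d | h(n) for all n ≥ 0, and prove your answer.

d = 3

Computing the first values: h(0) = 3 and h(1) = 9; gcd(3, 9) = 3, so d ≤ 3.
We prove 3 | 2·4^n + 1 for all n ≥ 0 by induction on n.
For the base case n = 0: h(0) = 3 = 3·(1), so 3 | h(0).
Suppose the result is true for n = m, i.e. 3 | h(m). Then
h(m+1) = 2·4^(m+1) + 1 = 4·(2·4^m + 1) - 3 = 4·h(m) - 3. The first term is divisible by 3 by the inductive hypothesis, and -3 is divisible by 3. Hence 3 | h(m+1).
This completes the induction.
Therefore the largest such d is 3.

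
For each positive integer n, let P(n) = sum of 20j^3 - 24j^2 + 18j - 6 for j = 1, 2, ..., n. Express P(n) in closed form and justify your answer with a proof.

We claim P(n) = n(5n^3 + 2n^2 + 2n - 1) for all n ≥ 1.
Base step (n = 1): P(1) = 8, and the closed form gives 8. They agree.
Inductive step: suppose the statement holds for some j ≥ 1, so P(j) = j(5j^3 + 2j^2 + 2j - 1).
Then P(j+1) = P(j) + (20j^3 + 36j^2 + 30j + 8) = (j(5j^3 + 2j^2 + 2j - 1)) + (20j^3 + 36j^2 + 30j + 8).
Simplifying, P(j+1) = (j + 1)(5j^3 + 17j^2 + 21j + 8) = (j+1)(5(j+1)^3 + 2(j+1)^2 + 2(j+1) - 1),
which is the closed form with n = j+1.
By the principle of mathematical induction, the result holds for all n ≥ 1.

P(n) = n(5n^3 + 2n^2 + 2n - 1)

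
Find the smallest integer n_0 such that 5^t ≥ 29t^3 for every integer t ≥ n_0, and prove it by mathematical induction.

At t = 5: 3125 < 3625, so the inequality fails and n_0 ≥ 6. We prove 5^t ≥ 29t^3 for all t ≥ 6.
For the base case t = 6: 5^t = 15625 and 29t^3 = 6264, so 15625 ≥ 6264.
For the inductive step, assume it holds for an arbitrary m ≥ 6, so 5^m ≥ 29m^3.
Then 5^(m + 1) = 5·(5^m) ≥ 5·(29m^3).
Also, for m ≥ 6 we have 5·(29m^3) ≥ 29(m+1)^3, since 5 ≥ (1 + 1/m)^3 for all m ≥ 6.
Combining, 5^(m + 1) ≥ 29(m+1)^3.
This completes the induction.
Hence the smallest such n_0 is 6.

n_0 = 6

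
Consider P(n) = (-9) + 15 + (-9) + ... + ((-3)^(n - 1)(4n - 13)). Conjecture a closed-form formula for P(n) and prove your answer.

We claim P(n) = (-3)^n(-n + 3) - 3 for all n ≥ 1.
Base step (n = 1): P(1) = -9, and the closed form gives -9. They agree.
Suppose the result is true for n = i, so P(i) = (-3)^i(-i + 3) - 3.
Then P(i+1) = P(i) + ((-3)^i(4i - 9)) = ((-3)^i(-i + 3) - 3) + ((-3)^i(4i - 9)).
Simplifying, P(i+1) = 3(-3)^i·i - 6(-3)^i - 3 = (-3)^(i+1)(-(i+1) + 3) - 3,
which is the closed form with n = i+1.
This completes the induction.

P(n) = (-3)^n(-n + 3) - 3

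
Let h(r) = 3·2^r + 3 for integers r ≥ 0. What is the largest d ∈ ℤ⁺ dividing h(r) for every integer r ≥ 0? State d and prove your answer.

Computing the first values: h(0) = 6 and h(1) = 9; gcd(6, 9) = 3, so d ≤ 3.
We prove 3 | 3·2^r + 3 for all r ≥ 0 by induction on r.
Base case (r = 0): h(0) = 6 = 3·(2), so 3 | h(0).
Inductive step: suppose the statement holds for some p ≥ 0, i.e. 3 | h(p). Then
h(p+1) = 3·2^(p+1) + 3 = 2·(3·2^p + 3) - 3 = 2·h(p) - 3. The first term is divisible by 3 by the inductive hypothesis, and -3 is divisible by 3. Hence 3 | h(p+1).
Hence, by induction on r, the claim holds for every r ≥ 0.
Therefore the largest such d is 3.

d = 3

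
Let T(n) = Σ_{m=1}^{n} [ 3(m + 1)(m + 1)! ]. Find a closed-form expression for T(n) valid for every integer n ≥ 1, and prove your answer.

We claim T(n) = 3(n + 2)! - 6 for all n ≥ 1.
Base step (n = 1): T(1) = 12, and the closed form gives 12. They agree.
Inductive step: suppose the statement holds for some m ≥ 1, so T(m) = 3(m + 2)! - 6.
Then T(m+1) = T(m) + (3(m + 2)(m + 2)!) = (3(m + 2)! - 6) + (3(m + 2)(m + 2)!).
Simplifying, T(m+1) = 3((m+1) + 2)! - 6,
which is the closed form with n = m+1.
This completes the induction.

T(n) = 3(n + 2)! - 6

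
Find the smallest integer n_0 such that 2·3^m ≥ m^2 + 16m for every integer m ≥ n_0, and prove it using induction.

n_0 = 4

At m = 3: 54 < 57, so the inequality fails and n_0 ≥ 4. We prove 2·3^m ≥ m^2 + 16m for all m ≥ 4.
Base step (m = 4): 2·3^m = 162 and m^2 + 16m = 80, so 162 ≥ 80.
Inductive step: suppose the statement holds for some r ≥ 4, so 2·3^r ≥ r^2 + 16r.
Then 2·3^(r + 1) = 3·(2·3^r) ≥ 3·(r^2 + 16r).
Also, for r ≥ 4 we have 3·(r^2 + 16r) ≥ (r+1)^2 + 16(r+1), since 3·(r^2 + 16r) − ((r+1)^2 + 16(r+1)) = 2r^2 + 30r - 17, which is nonnegative for all r ≥ 4.
Combining, 2·3^(r + 1) ≥ (r+1)^2 + 16(r+1).
This completes the induction.
Hence the smallest such n_0 is 4.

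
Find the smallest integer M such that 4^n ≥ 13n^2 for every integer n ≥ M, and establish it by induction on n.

M = 4

At n = 3: 64 < 117, so the inequality fails and M ≥ 4. We prove 4^n ≥ 13n^2 for all n ≥ 4.
Base step (n = 4): 4^n = 256 and 13n^2 = 208, so 256 ≥ 208.
Inductive step: suppose the statement holds for some i ≥ 4, so 4^i ≥ 13i^2.
Then 4^(i + 1) = 4·(4^i) ≥ 4·(13i^2).
Also, for i ≥ 4 we have 4·(13i^2) ≥ 13(i+1)^2, since 4 ≥ (1 + 1/i)^2 for all i ≥ 4.
Combining, 4^(i + 1) ≥ 13(i+1)^2.
This completes the induction.
Hence the smallest such M is 4.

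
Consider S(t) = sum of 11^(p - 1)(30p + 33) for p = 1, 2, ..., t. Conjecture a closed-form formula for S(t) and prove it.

We claim S(t) = 3·11^t(t + 1) - 3 for all t ≥ 1.
Base step (t = 1): S(1) = 63, and the closed form gives 63. They agree.
Suppose the result is true for t = p, so S(p) = 3·11^p(p + 1) - 3.
Then S(p+1) = S(p) + (11^p(30p + 63)) = (3·11^p(p + 1) - 3) + (11^p(30p + 63)).
Simplifying, S(p+1) = 33·11^p·p + 66·11^p - 3 = 3·11^(p+1)((p+1) + 1) - 3,
which is the closed form with t = p+1.
This completes the induction.

S(t) = 3·11^t(t + 1) - 3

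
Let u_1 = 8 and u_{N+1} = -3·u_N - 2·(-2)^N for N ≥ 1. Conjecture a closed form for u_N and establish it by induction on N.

Computing the first terms: u_1 = 8, u_2 = -20, u_3 = 52. This suggests u_N = (-2)^(N + 1) + 4(-3)^(N - 1).
When N = 1: the formula gives 8 = 8 = u_1.
For the inductive step, assume it holds for an arbitrary m ≥ 1, so u_m = (-2)^(m + 1) + 4(-3)^(m - 1).
Then u_{m+1} = -3·u_m - 2·(-2)^m = -3·((-2)^(m + 1) + 4(-3)^(m - 1)) - 2·(-2)^m = (-2)^(m + 2) + 4(-3)^m = (-2)^((m+1) + 1) + 4(-3)^((m+1) - 1),
which is the claimed formula at N = m+1.
This completes the induction.

u_N = (-2)^(N + 1) + 4(-3)^(N - 1)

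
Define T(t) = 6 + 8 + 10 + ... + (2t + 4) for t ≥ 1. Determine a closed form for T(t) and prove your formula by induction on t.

We claim T(t) = t(t + 5) for all t ≥ 1.
Base step (t = 1): T(1) = 6, and the closed form gives 6. They agree.
For the inductive step, assume it holds for an arbitrary m ≥ 1, so T(m) = m(m + 5).
Then T(m+1) = T(m) + (2m + 6) = (m(m + 5)) + (2m + 6).
Simplifying, T(m+1) = (m + 1)(m + 6) = (m+1)((m+1) + 5),
which is the closed form with t = m+1.
This completes the induction.

T(t) = t(t + 5)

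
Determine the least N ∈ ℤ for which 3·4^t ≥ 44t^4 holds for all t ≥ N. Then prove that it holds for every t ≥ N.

N = 8

At t = 7: 49152 < 105644, so the inequality fails and N ≥ 8. We prove 3·4^t ≥ 44t^4 for all t ≥ 8.
Base step (t = 8): 3·4^t = 196608 and 44t^4 = 180224, so 196608 ≥ 180224.
For the inductive step, assume it holds for an arbitrary k ≥ 8, so 3·4^k ≥ 44k^4.
Then 3·4^(k + 1) = 4·(3·4^k) ≥ 4·(44k^4).
Also, for k ≥ 8 we have 4·(44k^4) ≥ 44(k+1)^4, since 4 ≥ (1 + 1/k)^4 for all k ≥ 8.
Combining, 3·4^(k + 1) ≥ 44(k+1)^4.
This completes the induction.
Hence the smallest such N is 8.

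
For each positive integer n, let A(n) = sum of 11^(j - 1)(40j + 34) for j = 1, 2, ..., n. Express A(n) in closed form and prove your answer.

We claim A(n) = 11^n(4n + 3) - 3 for all n ≥ 1.
When n = 1: A(1) = 74, and the closed form gives 74. They agree.
Inductive step: assume the claim holds for n = j, so A(j) = 11^j(4j + 3) - 3.
Then A(j+1) = A(j) + (11^j(40j + 74)) = (11^j(4j + 3) - 3) + (11^j(40j + 74)).
Simplifying, A(j+1) = 44·11^j·j + 77·11^j - 3 = 11^(j+1)(4(j+1) + 3) - 3,
which is the closed form with n = j+1.
By the principle of mathematical induction, the result holds for all n ≥ 1.

A(n) = 11^n(4n + 3) - 3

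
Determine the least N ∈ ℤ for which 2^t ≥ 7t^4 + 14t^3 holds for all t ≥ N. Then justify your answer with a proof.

N = 21

At t = 20: 1048576 < 1232000, so the inequality fails and N ≥ 21. We prove 2^t ≥ 7t^4 + 14t^3 for all t ≥ 21.
When t = 21: 2^t = 2097152 and 7t^4 + 14t^3 = 1491021, so 2097152 ≥ 1491021.
For the inductive step, assume it holds for an arbitrary r ≥ 21, so 2^r ≥ 7r^4 + 14r^3.
Then 2^(r + 1) = 2·(2^r) ≥ 2·(7r^4 + 14r^3).
Also, for r ≥ 21 we have 2·(7r^4 + 14r^3) ≥ 7(r+1)^4 + 14(r+1)^3, since 2·(7r^4 + 14r^3) − (7(r+1)^4 + 14(r+1)^3) = 7r^4 - 14r^3 - 84r^2 - 70r - 21, which is nonnegative for all r ≥ 21.
Combining, 2^(r + 1) ≥ 7(r+1)^4 + 14(r+1)^3.
By the principle of mathematical induction, the result holds for all t ≥ 21.
Hence the smallest such N is 21.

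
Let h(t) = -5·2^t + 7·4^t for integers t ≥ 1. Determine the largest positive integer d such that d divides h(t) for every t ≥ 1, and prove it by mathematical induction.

d = 2

Computing the first values: h(1) = 18 and h(2) = 92; gcd(18, 92) = 2, so d ≤ 2.
We prove 2 | -5·2^t + 7·4^t for all t ≥ 1 by induction on t.
Base case (t = 1): h(1) = 18 = 2·(9), so 2 | h(1).
Inductive step: suppose the statement holds for some m ≥ 1, i.e. 2 | h(m). Then
h(m+1) − 4·h(m) = (-5·2^(m+1) + 7·4^(m+1)) − 4·(-5·2^m + 7·4^m) = (-5)·2^m·(2 − 4) = (10)·2^m. Since 2 | h(m) by the inductive hypothesis, 2 | 4·h(m); and 2 | 10 since 10 = 2·5. Therefore 2 | h(m+1).
Hence, by induction on t, the claim holds for every t ≥ 1.
Therefore the largest such d is 2.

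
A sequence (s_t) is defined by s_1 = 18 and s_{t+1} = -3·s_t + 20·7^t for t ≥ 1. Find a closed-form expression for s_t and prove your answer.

s_t = 4(-3)^(t - 1) + 2·7^t

Computing the first terms: s_1 = 18, s_2 = 86, s_3 = 722. This suggests s_t = 4(-3)^(t - 1) + 2·7^t.
For the base case t = 1: the formula gives 18 = 18 = s_1.
For the inductive step, assume it holds for an arbitrary i ≥ 1, so s_i = 4(-3)^(i - 1) + 2·7^i.
Then s_{i+1} = -3·s_i + 20·7^i = -3·(4(-3)^(i - 1) + 2·7^i) + 20·7^i = 4(-3)^i + 2·7^(i + 1) = 4(-3)^((i+1) - 1) + 2·7^(i+1),
which is the claimed formula at t = i+1.
By the principle of mathematical induction, the result holds for all t ≥ 1.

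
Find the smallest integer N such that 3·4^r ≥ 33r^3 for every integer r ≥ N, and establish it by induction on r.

At r = 5: 3072 < 4125, so the inequality fails and N ≥ 6. We prove 3·4^r ≥ 33r^3 for all r ≥ 6.
When r = 6: 3·4^r = 12288 and 33r^3 = 7128, so 12288 ≥ 7128.
Suppose the result is true for r = k, so 3·4^k ≥ 33k^3.
Then 3·4^(k + 1) = 4·(3·4^k) ≥ 4·(33k^3).
Also, for k ≥ 6 we have 4·(33k^3) ≥ 33(k+1)^3, since 4 ≥ (1 + 1/k)^3 for all k ≥ 6.
Combining, 3·4^(k + 1) ≥ 33(k+1)^3.
Hence, by induction on r, the claim holds for every r ≥ 6.
Hence the smallest such N is 6.

N = 6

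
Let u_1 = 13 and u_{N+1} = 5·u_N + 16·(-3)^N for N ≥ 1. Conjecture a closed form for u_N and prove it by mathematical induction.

Computing the first terms: u_1 = 13, u_2 = 17, u_3 = 229. This suggests u_N = -2(-3)^N + 7·5^(N - 1).
When N = 1: the formula gives 13 = 13 = u_1.
Inductive step: assume the claim holds for N = p, so u_p = -2(-3)^p + 7·5^(p - 1).
Then u_{p+1} = 5·u_p + 16·(-3)^p = 5·(-2(-3)^p + 7·5^(p - 1)) + 16·(-3)^p = -2(-3)^(p + 1) + 7·5^p = -2(-3)^(p+1) + 7·5^((p+1) - 1),
which is the claimed formula at N = p+1.
Hence, by induction on N, the claim holds for every N ≥ 1.

u_N = -2(-3)^N + 7·5^(N - 1)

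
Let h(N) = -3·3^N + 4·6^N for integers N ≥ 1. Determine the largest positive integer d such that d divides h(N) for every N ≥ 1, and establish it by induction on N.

d = 3

Computing the first values: h(1) = 15 and h(2) = 117; gcd(15, 117) = 3, so d ≤ 3.
We prove 3 | -3·3^N + 4·6^N for all N ≥ 1 by induction on N.
Base step (N = 1): h(1) = 15 = 3·(5), so 3 | h(1).
Suppose the result is true for N = k, i.e. 3 | h(k). Then
h(k+1) − 6·h(k) = (-3·3^(k+1) + 4·6^(k+1)) − 6·(-3·3^k + 4·6^k) = (-3)·3^k·(3 − 6) = (9)·3^k. Since 3 | h(k) by the inductive hypothesis, 3 | 6·h(k); and 3 | 9 since 9 = 3·3. Therefore 3 | h(k+1).
This completes the induction.
Therefore the largest such d is 3.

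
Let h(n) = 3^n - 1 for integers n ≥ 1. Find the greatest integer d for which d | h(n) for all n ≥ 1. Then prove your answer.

d = 2

Computing the first values: h(1) = 2 and h(2) = 8; gcd(2, 8) = 2, so d ≤ 2.
We prove 2 | 3^n - 1 for all n ≥ 1 by induction on n.
For the base case n = 1: h(1) = 2 = 2·(1), so 2 | h(1).
Inductive step: suppose the statement holds for some r ≥ 1, i.e. 2 | h(r). Then
3^{r+1} − 1^{r+1} = 3·3^r − 1·1^r = 3·(3^r − 1^r) + (2)·1^r. The first term is divisible by 2 by the inductive hypothesis, and the second term (2)·1^r is divisible by 2 since 2 | 2. Hence 2 | h(r+1).
By the principle of mathematical induction, the result holds for all n ≥ 1.
Therefore the largest such d is 2.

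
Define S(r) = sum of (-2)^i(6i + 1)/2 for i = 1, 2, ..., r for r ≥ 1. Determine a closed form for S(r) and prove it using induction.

S(r) = (-2)^r(2r + 1) - 1

We claim S(r) = (-2)^r(2r + 1) - 1 for all r ≥ 1.
For the base case r = 1: S(1) = -7, and the closed form gives -7. They agree.
Suppose the result is true for r = i, so S(i) = (-2)^i(2i + 1) - 1.
Then S(i+1) = S(i) + ((-2)^i(-6i - 7)) = ((-2)^i(2i + 1) - 1) + ((-2)^i(-6i - 7)).
Simplifying, S(i+1) = -4(-2)^i·i - 6(-2)^i - 1 = (-2)^(i+1)(2(i+1) + 1) - 1,
which is the closed form with r = i+1.
By the principle of mathematical induction, the result holds for all r ≥ 1.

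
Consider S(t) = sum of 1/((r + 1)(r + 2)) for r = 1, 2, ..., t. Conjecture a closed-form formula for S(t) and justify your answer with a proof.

We claim S(t) = t/(2(t + 2)) for all t ≥ 1.
Base step (t = 1): S(1) = 1/6, and the closed form gives 1/6. They agree.
For the inductive step, assume it holds for an arbitrary r ≥ 1, so S(r) = r/(2(r + 2)).
Then S(r+1) = S(r) + (1/((r + 2)(r + 3))) = (r/(2(r + 2))) + (1/((r + 2)(r + 3))).
Simplifying, S(r+1) = (r + 1)/(2(r + 3)) = (r+1)/(2((r+1) + 2)),
which is the closed form with t = r+1.
Hence, by induction on t, the claim holds for every t ≥ 1.

S(t) = t/(2(t + 2))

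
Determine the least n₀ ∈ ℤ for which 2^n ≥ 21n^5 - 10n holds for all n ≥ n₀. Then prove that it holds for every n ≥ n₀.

n₀ = 29

At n = 28: 268435456 < 361417448, so the inequality fails and n₀ ≥ 29. We prove 2^n ≥ 21n^5 - 10n for all n ≥ 29.
Base case (n = 29): 2^n = 536870912 and 21n^5 - 10n = 430733839, so 536870912 ≥ 430733839.
Inductive step: suppose the statement holds for some k ≥ 29, so 2^k ≥ 21k^5 - 10k.
Then 2^(k + 1) = 2·(2^k) ≥ 2·(21k^5 - 10k).
Also, for k ≥ 29 we have 2·(21k^5 - 10k) ≥ 21(k+1)^5 - 10(k+1), since 2·(21k^5 - 10k) − (21(k+1)^5 - 10(k+1)) = 21k^5 - 105k^4 - 210k^3 - 210k^2 - 115k - 11, which is nonnegative for all k ≥ 29.
Combining, 2^(k + 1) ≥ 21(k+1)^5 - 10(k+1).
Hence, by induction on n, the claim holds for every n ≥ 29.
Hence the smallest such n₀ is 29.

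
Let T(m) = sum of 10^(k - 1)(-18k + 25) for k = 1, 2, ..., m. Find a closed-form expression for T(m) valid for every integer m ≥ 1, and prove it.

T(m) = 10^m(-2m + 3) - 3

We claim T(m) = 10^m(-2m + 3) - 3 for all m ≥ 1.
For the base case m = 1: T(1) = 7, and the closed form gives 7. They agree.
Suppose the result is true for m = k, so T(k) = 10^k(-2k + 3) - 3.
Then T(k+1) = T(k) + (10^k(-18k + 7)) = (10^k(-2k + 3) - 3) + (10^k(-18k + 7)).
Simplifying, T(k+1) = -20·10^k·k + 10·10^k - 3 = 10^(k+1)(-2(k+1) + 3) - 3,
which is the closed form with m = k+1.
This completes the induction.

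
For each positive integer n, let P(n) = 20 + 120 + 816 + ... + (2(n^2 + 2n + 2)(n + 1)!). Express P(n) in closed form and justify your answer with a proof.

We claim P(n) = (2n + 2)(n + 2)! - 4 for all n ≥ 1.
Base case (n = 1): P(1) = 20, and the closed form gives 20. They agree.
For the inductive step, assume it holds for an arbitrary m ≥ 1, so P(m) = (2m + 2)(m + 2)! - 4.
Then P(m+1) = P(m) + (2(m^2 + 4m + 5)(m + 2)!) = ((2m + 2)(m + 2)! - 4) + (2(m^2 + 4m + 5)(m + 2)!).
Simplifying, P(m+1) = (2(m+1) + 2)((m+1) + 2)! - 4,
which is the closed form with n = m+1.
This completes the induction.

P(n) = (2n + 2)(n + 2)! - 4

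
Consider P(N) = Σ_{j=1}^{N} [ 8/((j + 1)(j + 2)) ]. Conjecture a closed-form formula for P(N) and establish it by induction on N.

We claim P(N) = 4N/(N + 2) for all N ≥ 1.
For the base case N = 1: P(1) = 4/3, and the closed form gives 4/3. They agree.
Inductive step: assume the claim holds for N = j, so P(j) = 4j/(j + 2).
Then P(j+1) = P(j) + (8/((j + 2)(j + 3))) = (4j/(j + 2)) + (8/((j + 2)(j + 3))).
Simplifying, P(j+1) = 4(j + 1)/(j + 3) = 4(j+1)/((j+1) + 2),
which is the closed form with N = j+1.
By induction, the statement is established for all N ≥ 1.

P(N) = 4N/(N + 2)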